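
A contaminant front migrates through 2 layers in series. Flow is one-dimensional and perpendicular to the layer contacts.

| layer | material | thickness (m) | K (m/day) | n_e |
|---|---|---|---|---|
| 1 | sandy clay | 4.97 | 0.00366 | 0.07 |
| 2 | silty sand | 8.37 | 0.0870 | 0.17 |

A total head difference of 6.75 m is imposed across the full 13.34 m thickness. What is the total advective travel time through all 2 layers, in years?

1.04

With flow normal to the layers, continuity requires the same specific discharge q through every layer.
Σ(b_i/K_i) = 4.97/0.00366 + 8.37/0.0870 = 1454 d.
q = Δh / Σ(b_i/K_i) = 6.75 / 1454 = 0.004642 m/day.
In each layer the seepage velocity is v_i = q/n_i, so the layer transit time is t_i = b_i·n_i / q:
  layer 1 (sandy clay): t_1 = 4.97 × 0.07 / 0.004642 = 74.95 d
  layer 2 (silty sand): t_2 = 8.37 × 0.17 / 0.004642 = 306.5 d
Total t = Σ t_i = 381.5 days = 1.044 years.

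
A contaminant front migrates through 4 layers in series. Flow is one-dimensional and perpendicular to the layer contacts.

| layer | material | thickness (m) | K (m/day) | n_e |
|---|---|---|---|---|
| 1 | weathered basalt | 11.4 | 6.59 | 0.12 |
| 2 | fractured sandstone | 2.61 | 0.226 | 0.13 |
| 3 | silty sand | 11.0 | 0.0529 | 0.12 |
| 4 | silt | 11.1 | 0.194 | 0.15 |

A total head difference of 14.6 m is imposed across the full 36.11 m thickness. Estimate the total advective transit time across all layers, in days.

89.5

With flow normal to the layers, continuity requires the same specific discharge q through every layer.
Σ(b_i/K_i) = 11.4/6.59 + 2.61/0.226 + 11.0/0.0529 + 11.1/0.194 = 278.4 d.
q = Δh / Σ(b_i/K_i) = 14.6 / 278.4 = 0.05244 m/day.
In each layer the seepage velocity is v_i = q/n_i, so the layer transit time is t_i = b_i·n_i / q:
  layer 1 (weathered basalt): t_1 = 11.4 × 0.12 / 0.05244 = 26.09 d
  layer 2 (fractured sandstone): t_2 = 2.61 × 0.13 / 0.05244 = 6.471 d
  layer 3 (silty sand): t_3 = 11.0 × 0.12 / 0.05244 = 25.17 d
  layer 4 (silt): t_4 = 11.1 × 0.15 / 0.05244 = 31.75 d
Total t = Σ t_i = 89.49 days.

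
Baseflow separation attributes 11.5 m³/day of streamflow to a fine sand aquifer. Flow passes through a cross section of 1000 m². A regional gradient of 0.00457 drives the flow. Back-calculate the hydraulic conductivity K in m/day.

2.52

Hydraulic gradient i = 0.00457.
From Q = K·A·i, K = Q / (A·i) = 11.5 / (1000 × 0.004570) = 2.516 m/day.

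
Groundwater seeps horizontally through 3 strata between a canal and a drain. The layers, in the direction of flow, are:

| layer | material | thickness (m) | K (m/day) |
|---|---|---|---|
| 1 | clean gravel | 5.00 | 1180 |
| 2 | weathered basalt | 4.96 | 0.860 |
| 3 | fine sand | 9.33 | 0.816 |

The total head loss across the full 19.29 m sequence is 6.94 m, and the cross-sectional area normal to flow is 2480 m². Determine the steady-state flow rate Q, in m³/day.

Flow is perpendicular to layering, so the layers act in series and the equivalent K is the thickness-weighted harmonic mean.
Total thickness L = 5.00 + 4.96 + 9.33 = 19.29 m.
Σ(b_i/K_i) = 5.00/1180 + 4.96/0.860 + 9.33/0.816 = 17.21 d.
K_eq = L / Σ(b_i/K_i) = 19.29 / 17.21 = 1.121 m/day.
Q = K_eq · A · (Δh/L) = 1.121 × 2480 × (6.94/19.29) = 1000 m³/day.

1000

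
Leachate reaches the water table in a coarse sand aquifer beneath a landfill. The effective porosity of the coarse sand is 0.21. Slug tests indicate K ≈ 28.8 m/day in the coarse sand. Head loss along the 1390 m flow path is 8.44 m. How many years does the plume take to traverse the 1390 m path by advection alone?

4.57

Hydraulic gradient i = Δh / L = 8.44 / 1390 = 0.006072.
Darcy flux q = K · i = 28.80 × 0.006072 = 0.1749 m/day.
Seepage velocity v = q / n_e = 0.1749 / 0.21 = 0.8327 m/day.
Travel time t = L / v = 1390 / 0.8327 = 1669 days = 4.570 years.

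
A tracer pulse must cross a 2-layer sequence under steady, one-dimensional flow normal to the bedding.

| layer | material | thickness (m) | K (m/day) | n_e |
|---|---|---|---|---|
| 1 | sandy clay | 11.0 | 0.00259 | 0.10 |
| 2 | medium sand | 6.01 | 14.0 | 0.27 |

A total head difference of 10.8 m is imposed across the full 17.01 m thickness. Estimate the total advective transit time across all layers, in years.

With flow normal to the layers, continuity requires the same specific discharge q through every layer.
Σ(b_i/K_i) = 11.0/0.00259 + 6.01/14.0 = 4248 d.
q = Δh / Σ(b_i/K_i) = 10.8 / 4248 = 0.002543 m/day.
In each layer the seepage velocity is v_i = q/n_i, so the layer transit time is t_i = b_i·n_i / q:
  layer 1 (sandy clay): t_1 = 11.0 × 0.10 / 0.002543 = 432.6 d
  layer 2 (medium sand): t_2 = 6.01 × 0.27 / 0.002543 = 638.2 d
Total t = Σ t_i = 1071 days = 2.932 years.

2.93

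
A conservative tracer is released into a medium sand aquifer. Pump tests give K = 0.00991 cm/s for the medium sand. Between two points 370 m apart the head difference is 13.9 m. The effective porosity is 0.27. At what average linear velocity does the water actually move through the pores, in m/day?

Convert K: 0.00991 cm/s × 864 = 8.562 m/day.
Hydraulic gradient i = Δh / L = 13.9 / 370 = 0.03757.
Darcy flux q = K · i = 8.562 × 0.03757 = 0.3217 m/day.
Seepage velocity v = q / n_e = 0.3217 / 0.27 = 1.191 m/day.

1.19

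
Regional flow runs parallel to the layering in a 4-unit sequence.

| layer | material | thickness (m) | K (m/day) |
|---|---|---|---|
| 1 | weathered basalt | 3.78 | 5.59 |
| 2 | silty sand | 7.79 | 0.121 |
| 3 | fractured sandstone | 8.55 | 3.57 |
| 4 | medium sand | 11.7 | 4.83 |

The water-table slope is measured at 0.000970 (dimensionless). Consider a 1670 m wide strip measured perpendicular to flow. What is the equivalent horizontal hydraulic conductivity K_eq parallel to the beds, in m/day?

Flow is parallel to layering, so each bed carries its own Darcy discharge and the transmissivities add.
Σ(K_i·b_i) = 5.59×3.78 + 0.121×7.79 + 3.57×8.55 + 4.83×11.7 = 109.1 m²/day.
Total thickness b = 31.82 m, so K_eq = Σ(K_i·b_i)/b = 3.429 m/day.

3.43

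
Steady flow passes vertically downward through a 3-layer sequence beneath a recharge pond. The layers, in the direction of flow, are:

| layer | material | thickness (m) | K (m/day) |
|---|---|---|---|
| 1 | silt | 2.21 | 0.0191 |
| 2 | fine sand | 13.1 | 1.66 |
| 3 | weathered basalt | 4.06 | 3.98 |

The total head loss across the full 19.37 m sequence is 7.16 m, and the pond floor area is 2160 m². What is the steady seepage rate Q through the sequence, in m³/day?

Flow is perpendicular to layering, so the layers act in series and the equivalent K is the thickness-weighted harmonic mean.
Total thickness L = 2.21 + 13.1 + 4.06 = 19.37 m.
Σ(b_i/K_i) = 2.21/0.0191 + 13.1/1.66 + 4.06/3.98 = 124.6 d.
K_eq = L / Σ(b_i/K_i) = 19.37 / 124.6 = 0.1554 m/day.
Q = K_eq · A · (Δh/L) = 0.1554 × 2160 × (7.16/19.37) = 124.1 m³/day.

124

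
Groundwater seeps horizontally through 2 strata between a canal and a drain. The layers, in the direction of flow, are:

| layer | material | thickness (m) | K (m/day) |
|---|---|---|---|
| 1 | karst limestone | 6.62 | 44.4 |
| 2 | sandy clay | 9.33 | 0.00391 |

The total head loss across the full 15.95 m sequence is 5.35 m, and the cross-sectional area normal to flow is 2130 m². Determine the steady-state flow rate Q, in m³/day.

4.78

Flow is perpendicular to layering, so the layers act in series and the equivalent K is the thickness-weighted harmonic mean.
Total thickness L = 6.62 + 9.33 = 15.95 m.
Σ(b_i/K_i) = 6.62/44.4 + 9.33/0.00391 = 2386 d.
K_eq = L / Σ(b_i/K_i) = 15.95 / 2386 = 0.006684 m/day.
Q = K_eq · A · (Δh/L) = 0.006684 × 2130 × (5.35/15.95) = 4.775 m³/day.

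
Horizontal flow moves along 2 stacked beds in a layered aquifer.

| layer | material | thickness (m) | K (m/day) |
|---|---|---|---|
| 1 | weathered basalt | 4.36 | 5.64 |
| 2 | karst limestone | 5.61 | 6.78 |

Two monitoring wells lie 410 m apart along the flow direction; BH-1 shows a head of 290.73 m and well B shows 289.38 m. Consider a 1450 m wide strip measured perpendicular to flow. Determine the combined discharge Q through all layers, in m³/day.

Flow is parallel to layering, so each bed carries its own Darcy discharge and the transmissivities add.
Σ(K_i·b_i) = 5.64×4.36 + 6.78×5.61 = 62.63 m²/day.
Hydraulic gradient i = (290.73 − 289.38) / 410 = 1.35 / 410 = 0.003293.
Q = Σ(K_i·b_i) · W · i = 62.63 × 1450 × 0.003293 = 299.0 m³/day.

299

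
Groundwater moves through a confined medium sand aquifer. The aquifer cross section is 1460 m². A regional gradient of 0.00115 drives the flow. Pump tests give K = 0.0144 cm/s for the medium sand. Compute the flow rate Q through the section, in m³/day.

Convert K: 0.0144 cm/s × 864 = 12.44 m/day.
Hydraulic gradient i = 0.00115.
Darcy's law: Q = K · A · i = 12.44 × 1460 × 0.001150 = 20.89 m³/day.

20.9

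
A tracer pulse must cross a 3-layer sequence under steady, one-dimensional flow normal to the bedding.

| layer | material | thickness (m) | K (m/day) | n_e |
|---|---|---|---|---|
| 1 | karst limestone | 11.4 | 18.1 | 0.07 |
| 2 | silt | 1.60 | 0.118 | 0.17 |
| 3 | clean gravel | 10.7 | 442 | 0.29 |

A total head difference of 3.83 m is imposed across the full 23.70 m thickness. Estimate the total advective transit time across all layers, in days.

15.5

With flow normal to the layers, continuity requires the same specific discharge q through every layer.
Σ(b_i/K_i) = 11.4/18.1 + 1.60/0.118 + 10.7/442 = 14.21 d.
q = Δh / Σ(b_i/K_i) = 3.83 / 14.21 = 0.2695 m/day.
In each layer the seepage velocity is v_i = q/n_i, so the layer transit time is t_i = b_i·n_i / q:
  layer 1 (karst limestone): t_1 = 11.4 × 0.07 / 0.2695 = 2.961 d
  layer 2 (silt): t_2 = 1.60 × 0.17 / 0.2695 = 1.009 d
  layer 3 (clean gravel): t_3 = 10.7 × 0.29 / 0.2695 = 11.52 d
Total t = Σ t_i = 15.49 days.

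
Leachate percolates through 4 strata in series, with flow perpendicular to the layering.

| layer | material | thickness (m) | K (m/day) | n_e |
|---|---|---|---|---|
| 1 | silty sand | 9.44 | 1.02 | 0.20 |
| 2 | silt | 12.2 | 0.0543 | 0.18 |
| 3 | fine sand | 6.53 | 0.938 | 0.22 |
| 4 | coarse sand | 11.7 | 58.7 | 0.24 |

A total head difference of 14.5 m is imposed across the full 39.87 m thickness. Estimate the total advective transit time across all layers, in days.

With flow normal to the layers, continuity requires the same specific discharge q through every layer.
Σ(b_i/K_i) = 9.44/1.02 + 12.2/0.0543 + 6.53/0.938 + 11.7/58.7 = 241.1 d.
q = Δh / Σ(b_i/K_i) = 14.5 / 241.1 = 0.06014 m/day.
In each layer the seepage velocity is v_i = q/n_i, so the layer transit time is t_i = b_i·n_i / q:
  layer 1 (silty sand): t_1 = 9.44 × 0.20 / 0.06014 = 31.39 d
  layer 2 (silt): t_2 = 12.2 × 0.18 / 0.06014 = 36.51 d
  layer 3 (fine sand): t_3 = 6.53 × 0.22 / 0.06014 = 23.89 d
  layer 4 (coarse sand): t_4 = 11.7 × 0.24 / 0.06014 = 46.69 d
Total t = Σ t_i = 138.5 days.

138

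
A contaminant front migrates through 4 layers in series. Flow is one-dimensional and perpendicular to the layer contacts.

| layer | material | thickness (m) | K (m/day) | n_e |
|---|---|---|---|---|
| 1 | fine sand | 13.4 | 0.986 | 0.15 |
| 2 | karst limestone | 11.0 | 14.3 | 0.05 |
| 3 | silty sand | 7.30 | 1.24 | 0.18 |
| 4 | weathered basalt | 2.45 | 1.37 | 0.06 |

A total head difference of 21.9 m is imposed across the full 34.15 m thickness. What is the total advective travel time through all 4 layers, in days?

4.05

With flow normal to the layers, continuity requires the same specific discharge q through every layer.
Σ(b_i/K_i) = 13.4/0.986 + 11.0/14.3 + 7.30/1.24 + 2.45/1.37 = 22.03 d.
q = Δh / Σ(b_i/K_i) = 21.9 / 22.03 = 0.9939 m/day.
In each layer the seepage velocity is v_i = q/n_i, so the layer transit time is t_i = b_i·n_i / q:
  layer 1 (fine sand): t_1 = 13.4 × 0.15 / 0.9939 = 2.022 d
  layer 2 (karst limestone): t_2 = 11.0 × 0.05 / 0.9939 = 0.5534 d
  layer 3 (silty sand): t_3 = 7.30 × 0.18 / 0.9939 = 1.322 d
  layer 4 (weathered basalt): t_4 = 2.45 × 0.06 / 0.9939 = 0.1479 d
Total t = Σ t_i = 4.046 days.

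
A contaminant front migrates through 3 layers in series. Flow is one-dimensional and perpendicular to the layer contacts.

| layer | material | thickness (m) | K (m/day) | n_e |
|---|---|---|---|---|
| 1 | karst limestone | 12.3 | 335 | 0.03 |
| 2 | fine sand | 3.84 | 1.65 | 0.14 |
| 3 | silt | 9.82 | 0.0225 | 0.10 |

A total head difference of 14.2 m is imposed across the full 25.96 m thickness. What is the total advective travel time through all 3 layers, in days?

58.4

With flow normal to the layers, continuity requires the same specific discharge q through every layer.
Σ(b_i/K_i) = 12.3/335 + 3.84/1.65 + 9.82/0.0225 = 438.8 d.
q = Δh / Σ(b_i/K_i) = 14.2 / 438.8 = 0.03236 m/day.
In each layer the seepage velocity is v_i = q/n_i, so the layer transit time is t_i = b_i·n_i / q:
  layer 1 (karst limestone): t_1 = 12.3 × 0.03 / 0.03236 = 11.40 d
  layer 2 (fine sand): t_2 = 3.84 × 0.14 / 0.03236 = 16.61 d
  layer 3 (silt): t_3 = 9.82 × 0.10 / 0.03236 = 30.35 d
Total t = Σ t_i = 58.36 days.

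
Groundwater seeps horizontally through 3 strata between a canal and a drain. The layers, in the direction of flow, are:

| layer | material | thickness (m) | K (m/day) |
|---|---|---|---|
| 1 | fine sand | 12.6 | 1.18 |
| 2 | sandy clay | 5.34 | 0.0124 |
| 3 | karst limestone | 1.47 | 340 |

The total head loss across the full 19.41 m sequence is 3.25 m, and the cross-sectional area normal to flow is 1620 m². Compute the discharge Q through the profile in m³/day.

11.9

Flow is perpendicular to layering, so the layers act in series and the equivalent K is the thickness-weighted harmonic mean.
Total thickness L = 12.6 + 5.34 + 1.47 = 19.41 m.
Σ(b_i/K_i) = 12.6/1.18 + 5.34/0.0124 + 1.47/340 = 441.3 d.
K_eq = L / Σ(b_i/K_i) = 19.41 / 441.3 = 0.04398 m/day.
Q = K_eq · A · (Δh/L) = 0.04398 × 1620 × (3.25/19.41) = 11.93 m³/day.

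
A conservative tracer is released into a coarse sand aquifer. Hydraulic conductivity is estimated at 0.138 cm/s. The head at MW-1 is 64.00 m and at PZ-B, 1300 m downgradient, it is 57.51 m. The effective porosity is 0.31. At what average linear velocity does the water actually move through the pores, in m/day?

1.92

Convert K: 0.138 cm/s × 864 = 119.2 m/day.
Hydraulic gradient i = (64.00 − 57.51) / 1300 = 6.49 / 1300 = 0.004992.
Darcy flux q = K · i = 119.2 × 0.004992 = 0.5952 m/day.
Seepage velocity v = q / n_e = 0.5952 / 0.31 = 1.920 m/day.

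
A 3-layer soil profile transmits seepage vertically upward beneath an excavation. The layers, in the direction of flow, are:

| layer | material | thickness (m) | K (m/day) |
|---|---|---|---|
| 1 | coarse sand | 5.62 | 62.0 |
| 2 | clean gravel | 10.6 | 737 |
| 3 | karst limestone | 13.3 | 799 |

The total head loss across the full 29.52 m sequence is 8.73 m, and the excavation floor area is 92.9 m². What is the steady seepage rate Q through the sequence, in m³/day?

6670

Flow is perpendicular to layering, so the layers act in series and the equivalent K is the thickness-weighted harmonic mean.
Total thickness L = 5.62 + 10.6 + 13.3 = 29.52 m.
Σ(b_i/K_i) = 5.62/62.0 + 10.6/737 + 13.3/799 = 0.1217 d.
K_eq = L / Σ(b_i/K_i) = 29.52 / 0.1217 = 242.6 m/day.
Q = K_eq · A · (Δh/L) = 242.6 × 92.9 × (8.73/29.52) = 6666 m³/day.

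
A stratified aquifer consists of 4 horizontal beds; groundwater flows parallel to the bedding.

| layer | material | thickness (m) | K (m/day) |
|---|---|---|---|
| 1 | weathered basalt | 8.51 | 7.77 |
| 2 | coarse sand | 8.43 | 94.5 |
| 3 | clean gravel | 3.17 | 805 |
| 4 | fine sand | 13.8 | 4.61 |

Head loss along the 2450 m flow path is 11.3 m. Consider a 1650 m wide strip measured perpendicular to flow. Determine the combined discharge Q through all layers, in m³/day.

Flow is parallel to layering, so each bed carries its own Darcy discharge and the transmissivities add.
Σ(K_i·b_i) = 7.77×8.51 + 94.5×8.43 + 805×3.17 + 4.61×13.8 = 3478 m²/day.
Hydraulic gradient i = Δh / L = 11.3 / 2450 = 0.004612.
Q = Σ(K_i·b_i) · W · i = 3478 × 1650 × 0.004612 = 26470 m³/day.

26500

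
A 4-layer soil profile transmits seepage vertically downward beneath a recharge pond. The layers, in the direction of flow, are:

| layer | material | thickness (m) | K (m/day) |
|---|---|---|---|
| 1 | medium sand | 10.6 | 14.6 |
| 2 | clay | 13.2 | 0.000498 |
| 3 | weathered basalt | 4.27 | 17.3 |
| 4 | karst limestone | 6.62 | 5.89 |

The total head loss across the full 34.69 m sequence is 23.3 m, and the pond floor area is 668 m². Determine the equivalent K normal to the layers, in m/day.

0.00131

Flow is perpendicular to layering, so the layers act in series and the equivalent K is the thickness-weighted harmonic mean.
Total thickness L = 10.6 + 13.2 + 4.27 + 6.62 = 34.69 m.
Σ(b_i/K_i) = 10.6/14.6 + 13.2/0.000498 + 4.27/17.3 + 6.62/5.89 = 26508 d.
K_eq = L / Σ(b_i/K_i) = 34.69 / 26508 = 0.001309 m/day.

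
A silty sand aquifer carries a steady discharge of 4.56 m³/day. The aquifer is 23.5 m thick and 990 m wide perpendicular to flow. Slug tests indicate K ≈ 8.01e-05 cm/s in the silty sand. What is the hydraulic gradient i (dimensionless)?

0.00283

Convert K: 8.01e-05 cm/s × 864 = 0.06921 m/day.
Cross-sectional area A = 990 × 23.5 = 23265 m².
From Q = K·A·i, i = Q / (K·A) = 4.56 / (0.06921 × 23265) = 0.002832.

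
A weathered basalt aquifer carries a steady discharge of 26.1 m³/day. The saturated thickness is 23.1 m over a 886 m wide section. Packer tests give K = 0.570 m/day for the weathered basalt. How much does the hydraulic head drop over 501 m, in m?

1.12

Cross-sectional area A = 886 × 23.1 = 20467 m².
From Q = K·A·i, i = Q / (K·A) = 26.1 / (0.5700 × 20467) = 0.002237.
Head loss Δh = i · L = 0.002237 × 501 = 1.121 m.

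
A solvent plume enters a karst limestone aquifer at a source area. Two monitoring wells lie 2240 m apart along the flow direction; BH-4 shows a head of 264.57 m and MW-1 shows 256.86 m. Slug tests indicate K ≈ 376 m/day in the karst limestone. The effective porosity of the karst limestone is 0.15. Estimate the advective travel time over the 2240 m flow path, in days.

260

Hydraulic gradient i = (264.57 − 256.86) / 2240 = 7.71 / 2240 = 0.003442.
Darcy flux q = K · i = 376.0 × 0.003442 = 1.294 m/day.
Seepage velocity v = q / n_e = 1.294 / 0.15 = 8.628 m/day.
Travel time t = L / v = 2240 / 8.628 = 259.6 days.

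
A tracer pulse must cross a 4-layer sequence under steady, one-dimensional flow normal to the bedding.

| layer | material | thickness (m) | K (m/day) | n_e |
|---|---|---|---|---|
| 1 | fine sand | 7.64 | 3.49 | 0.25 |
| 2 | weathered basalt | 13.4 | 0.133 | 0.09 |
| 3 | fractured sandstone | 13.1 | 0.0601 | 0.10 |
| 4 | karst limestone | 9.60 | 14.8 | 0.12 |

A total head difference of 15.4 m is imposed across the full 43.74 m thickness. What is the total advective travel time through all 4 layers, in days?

116

With flow normal to the layers, continuity requires the same specific discharge q through every layer.
Σ(b_i/K_i) = 7.64/3.49 + 13.4/0.133 + 13.1/0.0601 + 9.60/14.8 = 321.6 d.
q = Δh / Σ(b_i/K_i) = 15.4 / 321.6 = 0.04789 m/day.
In each layer the seepage velocity is v_i = q/n_i, so the layer transit time is t_i = b_i·n_i / q:
  layer 1 (fine sand): t_1 = 7.64 × 0.25 / 0.04789 = 39.88 d
  layer 2 (weathered basalt): t_2 = 13.4 × 0.09 / 0.04789 = 25.18 d
  layer 3 (fractured sandstone): t_3 = 13.1 × 0.10 / 0.04789 = 27.35 d
  layer 4 (karst limestone): t_4 = 9.60 × 0.12 / 0.04789 = 24.05 d
Total t = Σ t_i = 116.5 days.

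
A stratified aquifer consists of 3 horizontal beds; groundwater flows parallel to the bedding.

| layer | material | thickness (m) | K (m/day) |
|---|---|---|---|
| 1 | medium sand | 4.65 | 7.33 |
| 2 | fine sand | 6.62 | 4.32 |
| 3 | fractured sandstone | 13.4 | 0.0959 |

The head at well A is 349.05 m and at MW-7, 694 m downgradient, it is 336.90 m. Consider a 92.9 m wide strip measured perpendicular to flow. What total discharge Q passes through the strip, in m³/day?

Flow is parallel to layering, so each bed carries its own Darcy discharge and the transmissivities add.
Σ(K_i·b_i) = 7.33×4.65 + 4.32×6.62 + 0.0959×13.4 = 63.97 m²/day.
Hydraulic gradient i = (349.05 − 336.90) / 694 = 12.15 / 694 = 0.01751.
Q = Σ(K_i·b_i) · W · i = 63.97 × 92.9 × 0.01751 = 104.0 m³/day.

104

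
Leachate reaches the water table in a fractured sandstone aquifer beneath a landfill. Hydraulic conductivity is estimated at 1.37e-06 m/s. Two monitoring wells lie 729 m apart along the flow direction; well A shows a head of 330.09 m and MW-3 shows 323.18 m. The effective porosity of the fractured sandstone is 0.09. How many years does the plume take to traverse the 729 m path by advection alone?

Convert K: 1.37e-06 m/s × 86400 = 0.1184 m/day.
Hydraulic gradient i = (330.09 − 323.18) / 729 = 6.91 / 729 = 0.009479.
Darcy flux q = K · i = 0.1184 × 0.009479 = 0.001122 m/day.
Seepage velocity v = q / n_e = 0.001122 / 0.09 = 0.01247 m/day.
Travel time t = L / v = 729 / 0.01247 = 58477 days = 160.1 years.

160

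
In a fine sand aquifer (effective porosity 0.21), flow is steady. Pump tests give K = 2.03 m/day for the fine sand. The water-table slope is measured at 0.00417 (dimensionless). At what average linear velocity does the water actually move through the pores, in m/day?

0.0403

Hydraulic gradient i = 0.00417.
Darcy flux q = K · i = 2.030 × 0.004170 = 0.008465 m/day.
Seepage velocity v = q / n_e = 0.008465 / 0.21 = 0.04031 m/day.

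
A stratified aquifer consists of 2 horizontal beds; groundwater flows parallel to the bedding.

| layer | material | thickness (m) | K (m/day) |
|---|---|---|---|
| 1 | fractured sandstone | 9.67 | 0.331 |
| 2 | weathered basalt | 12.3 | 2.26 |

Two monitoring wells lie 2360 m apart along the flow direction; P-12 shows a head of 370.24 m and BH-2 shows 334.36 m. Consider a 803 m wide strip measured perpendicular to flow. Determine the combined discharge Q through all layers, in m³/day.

378

Flow is parallel to layering, so each bed carries its own Darcy discharge and the transmissivities add.
Σ(K_i·b_i) = 0.331×9.67 + 2.26×12.3 = 31.00 m²/day.
Hydraulic gradient i = (370.24 − 334.36) / 2360 = 35.88 / 2360 = 0.01520.
Q = Σ(K_i·b_i) · W · i = 31.00 × 803 × 0.01520 = 378.4 m³/day.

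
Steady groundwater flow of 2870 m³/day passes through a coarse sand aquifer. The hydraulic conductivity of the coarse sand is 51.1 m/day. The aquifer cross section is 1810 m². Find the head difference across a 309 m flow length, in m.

9.59

From Q = K·A·i, i = Q / (K·A) = 2870 / (51.10 × 1810) = 0.03103.
Head loss Δh = i · L = 0.03103 × 309 = 9.588 m.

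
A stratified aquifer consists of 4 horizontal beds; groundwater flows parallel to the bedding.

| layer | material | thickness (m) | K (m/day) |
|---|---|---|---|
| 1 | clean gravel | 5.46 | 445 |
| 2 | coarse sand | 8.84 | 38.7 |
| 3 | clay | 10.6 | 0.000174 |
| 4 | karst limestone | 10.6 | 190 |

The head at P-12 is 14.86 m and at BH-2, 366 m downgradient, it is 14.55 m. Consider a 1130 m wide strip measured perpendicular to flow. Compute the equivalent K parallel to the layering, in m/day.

Flow is parallel to layering, so each bed carries its own Darcy discharge and the transmissivities add.
Σ(K_i·b_i) = 445×5.46 + 38.7×8.84 + 0.000174×10.6 + 190×10.6 = 4786 m²/day.
Total thickness b = 35.50 m, so K_eq = Σ(K_i·b_i)/b = 134.8 m/day.

135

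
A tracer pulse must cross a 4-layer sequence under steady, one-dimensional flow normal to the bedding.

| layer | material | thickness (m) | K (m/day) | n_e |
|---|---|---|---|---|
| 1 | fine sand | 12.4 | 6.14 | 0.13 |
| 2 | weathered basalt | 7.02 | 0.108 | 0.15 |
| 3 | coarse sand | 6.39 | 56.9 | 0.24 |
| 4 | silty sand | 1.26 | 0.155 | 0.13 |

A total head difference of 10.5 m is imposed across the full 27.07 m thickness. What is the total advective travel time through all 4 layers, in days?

With flow normal to the layers, continuity requires the same specific discharge q through every layer.
Σ(b_i/K_i) = 12.4/6.14 + 7.02/0.108 + 6.39/56.9 + 1.26/0.155 = 75.26 d.
q = Δh / Σ(b_i/K_i) = 10.5 / 75.26 = 0.1395 m/day.
In each layer the seepage velocity is v_i = q/n_i, so the layer transit time is t_i = b_i·n_i / q:
  layer 1 (fine sand): t_1 = 12.4 × 0.13 / 0.1395 = 11.55 d
  layer 2 (weathered basalt): t_2 = 7.02 × 0.15 / 0.1395 = 7.548 d
  layer 3 (coarse sand): t_3 = 6.39 × 0.24 / 0.1395 = 10.99 d
  layer 4 (silty sand): t_4 = 1.26 × 0.13 / 0.1395 = 1.174 d
Total t = Σ t_i = 31.27 days.

31.3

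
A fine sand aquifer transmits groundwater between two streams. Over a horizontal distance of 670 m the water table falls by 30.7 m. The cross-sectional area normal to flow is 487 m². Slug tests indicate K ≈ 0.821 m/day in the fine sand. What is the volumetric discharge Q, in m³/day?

Hydraulic gradient i = Δh / L = 30.7 / 670 = 0.04582.
Darcy's law: Q = K · A · i = 0.8210 × 487.0 × 0.04582 = 18.32 m³/day.

18.3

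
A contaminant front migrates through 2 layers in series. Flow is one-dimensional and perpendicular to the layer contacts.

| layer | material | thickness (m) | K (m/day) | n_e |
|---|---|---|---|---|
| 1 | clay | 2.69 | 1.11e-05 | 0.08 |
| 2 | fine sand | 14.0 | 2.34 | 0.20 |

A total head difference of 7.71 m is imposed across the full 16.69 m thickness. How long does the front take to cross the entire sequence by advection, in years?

With flow normal to the layers, continuity requires the same specific discharge q through every layer.
Σ(b_i/K_i) = 2.69/1.11e-05 + 14.0/2.34 = 2.423e+05 d.
q = Δh / Σ(b_i/K_i) = 7.71 / 2.423e+05 = 3.181e-05 m/day.
In each layer the seepage velocity is v_i = q/n_i, so the layer transit time is t_i = b_i·n_i / q:
  layer 1 (clay): t_1 = 2.69 × 0.08 / 3.181e-05 = 6764 d
  layer 2 (fine sand): t_2 = 14.0 × 0.20 / 3.181e-05 = 88012 d
Total t = Σ t_i = 94777 days = 259.5 years.

259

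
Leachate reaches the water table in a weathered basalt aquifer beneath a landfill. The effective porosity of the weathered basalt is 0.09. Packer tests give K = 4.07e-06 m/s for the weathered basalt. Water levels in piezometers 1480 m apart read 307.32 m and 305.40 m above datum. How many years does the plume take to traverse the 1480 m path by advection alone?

799

Convert K: 4.07e-06 m/s × 86400 = 0.3516 m/day.
Hydraulic gradient i = (307.32 − 305.40) / 1480 = 1.92 / 1480 = 0.001297.
Darcy flux q = K · i = 0.3516 × 0.001297 = 0.0004562 m/day.
Seepage velocity v = q / n_e = 0.0004562 / 0.09 = 0.005069 m/day.
Travel time t = L / v = 1480 / 0.005069 = 2.920e+05 days = 799.4 years.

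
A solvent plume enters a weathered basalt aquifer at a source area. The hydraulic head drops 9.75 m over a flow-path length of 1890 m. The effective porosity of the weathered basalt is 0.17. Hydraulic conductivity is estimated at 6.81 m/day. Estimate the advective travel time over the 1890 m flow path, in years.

Hydraulic gradient i = Δh / L = 9.75 / 1890 = 0.005159.
Darcy flux q = K · i = 6.810 × 0.005159 = 0.03513 m/day.
Seepage velocity v = q / n_e = 0.03513 / 0.17 = 0.2067 m/day.
Travel time t = L / v = 1890 / 0.2067 = 9146 days = 25.04 years.

25.0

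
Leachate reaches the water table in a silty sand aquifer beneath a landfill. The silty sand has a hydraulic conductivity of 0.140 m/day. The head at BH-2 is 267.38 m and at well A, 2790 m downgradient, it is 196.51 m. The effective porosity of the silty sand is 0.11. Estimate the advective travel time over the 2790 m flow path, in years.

236

Hydraulic gradient i = (267.38 − 196.51) / 2790 = 70.87 / 2790 = 0.02540.
Darcy flux q = K · i = 0.1400 × 0.02540 = 0.003556 m/day.
Seepage velocity v = q / n_e = 0.003556 / 0.11 = 0.03233 m/day.
Travel time t = L / v = 2790 / 0.03233 = 86300 days = 236.3 years.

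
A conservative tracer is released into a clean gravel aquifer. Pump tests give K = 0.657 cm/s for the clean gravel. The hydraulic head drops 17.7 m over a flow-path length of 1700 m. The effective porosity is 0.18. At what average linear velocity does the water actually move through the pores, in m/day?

32.8

Convert K: 0.657 cm/s × 864 = 567.6 m/day.
Hydraulic gradient i = Δh / L = 17.7 / 1700 = 0.01041.
Darcy flux q = K · i = 567.6 × 0.01041 = 5.910 m/day.
Seepage velocity v = q / n_e = 5.910 / 0.18 = 32.83 m/day.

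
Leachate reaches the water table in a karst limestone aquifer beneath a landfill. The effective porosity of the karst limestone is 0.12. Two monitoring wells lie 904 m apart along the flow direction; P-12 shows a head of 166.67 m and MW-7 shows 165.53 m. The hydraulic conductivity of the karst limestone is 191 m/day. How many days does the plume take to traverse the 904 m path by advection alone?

450

Hydraulic gradient i = (166.67 − 165.53) / 904 = 1.14 / 904 = 0.001261.
Darcy flux q = K · i = 191.0 × 0.001261 = 0.2409 m/day.
Seepage velocity v = q / n_e = 0.2409 / 0.12 = 2.007 m/day.
Travel time t = L / v = 904 / 2.007 = 450.4 days.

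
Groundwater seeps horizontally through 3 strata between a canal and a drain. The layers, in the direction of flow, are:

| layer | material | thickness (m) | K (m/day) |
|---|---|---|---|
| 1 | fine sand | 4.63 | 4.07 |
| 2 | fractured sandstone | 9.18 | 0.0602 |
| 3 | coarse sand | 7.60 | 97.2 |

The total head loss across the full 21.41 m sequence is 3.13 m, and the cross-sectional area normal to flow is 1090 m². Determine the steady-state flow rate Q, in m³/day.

22.2

Flow is perpendicular to layering, so the layers act in series and the equivalent K is the thickness-weighted harmonic mean.
Total thickness L = 4.63 + 9.18 + 7.60 = 21.41 m.
Σ(b_i/K_i) = 4.63/4.07 + 9.18/0.0602 + 7.60/97.2 = 153.7 d.
K_eq = L / Σ(b_i/K_i) = 21.41 / 153.7 = 0.1393 m/day.
Q = K_eq · A · (Δh/L) = 0.1393 × 1090 × (3.13/21.41) = 22.20 m³/day.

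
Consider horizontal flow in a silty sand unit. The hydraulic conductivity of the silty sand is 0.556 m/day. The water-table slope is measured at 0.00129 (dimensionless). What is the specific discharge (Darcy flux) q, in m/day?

Hydraulic gradient i = 0.00129.
Specific discharge q = K · i = 0.5560 × 0.001290 = 0.0007172 m/day.

0.000717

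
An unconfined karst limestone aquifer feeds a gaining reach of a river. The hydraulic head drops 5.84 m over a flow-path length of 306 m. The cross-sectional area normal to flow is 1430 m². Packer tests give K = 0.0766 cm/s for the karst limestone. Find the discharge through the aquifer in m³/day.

Convert K: 0.0766 cm/s × 864 = 66.18 m/day.
Hydraulic gradient i = Δh / L = 5.84 / 306 = 0.01908.
Darcy's law: Q = K · A · i = 66.18 × 1430 × 0.01908 = 1806 m³/day.

1810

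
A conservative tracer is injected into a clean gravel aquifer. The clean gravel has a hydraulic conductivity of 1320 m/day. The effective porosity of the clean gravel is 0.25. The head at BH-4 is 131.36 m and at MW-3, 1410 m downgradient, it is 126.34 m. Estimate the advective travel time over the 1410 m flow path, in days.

75.0

Hydraulic gradient i = (131.36 − 126.34) / 1410 = 5.02 / 1410 = 0.003560.
Darcy flux q = K · i = 1320 × 0.003560 = 4.700 m/day.
Seepage velocity v = q / n_e = 4.700 / 0.25 = 18.80 m/day.
Travel time t = L / v = 1410 / 18.80 = 75.01 days.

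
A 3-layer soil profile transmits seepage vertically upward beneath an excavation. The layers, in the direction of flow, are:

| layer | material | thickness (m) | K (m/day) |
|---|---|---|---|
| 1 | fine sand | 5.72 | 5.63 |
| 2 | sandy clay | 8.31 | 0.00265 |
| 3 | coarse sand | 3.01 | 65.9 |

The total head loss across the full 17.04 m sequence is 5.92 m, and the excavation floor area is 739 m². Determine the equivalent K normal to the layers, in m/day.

0.00543

Flow is perpendicular to layering, so the layers act in series and the equivalent K is the thickness-weighted harmonic mean.
Total thickness L = 5.72 + 8.31 + 3.01 = 17.04 m.
Σ(b_i/K_i) = 5.72/5.63 + 8.31/0.00265 + 3.01/65.9 = 3137 d.
K_eq = L / Σ(b_i/K_i) = 17.04 / 3137 = 0.005432 m/day.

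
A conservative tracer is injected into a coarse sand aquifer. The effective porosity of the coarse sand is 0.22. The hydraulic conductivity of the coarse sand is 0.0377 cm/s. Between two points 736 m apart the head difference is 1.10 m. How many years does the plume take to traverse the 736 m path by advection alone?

Convert K: 0.0377 cm/s × 864 = 32.57 m/day.
Hydraulic gradient i = Δh / L = 1.10 / 736 = 0.001495.
Darcy flux q = K · i = 32.57 × 0.001495 = 0.04868 m/day.
Seepage velocity v = q / n_e = 0.04868 / 0.22 = 0.2213 m/day.
Travel time t = L / v = 736 / 0.2213 = 3326 days = 9.106 years.

9.11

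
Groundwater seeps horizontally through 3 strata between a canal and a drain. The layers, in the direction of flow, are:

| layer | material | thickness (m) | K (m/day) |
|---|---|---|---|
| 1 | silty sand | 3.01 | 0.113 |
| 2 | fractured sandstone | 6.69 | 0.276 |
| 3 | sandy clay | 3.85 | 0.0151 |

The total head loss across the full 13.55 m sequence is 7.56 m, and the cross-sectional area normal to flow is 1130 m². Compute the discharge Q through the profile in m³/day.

Flow is perpendicular to layering, so the layers act in series and the equivalent K is the thickness-weighted harmonic mean.
Total thickness L = 3.01 + 6.69 + 3.85 = 13.55 m.
Σ(b_i/K_i) = 3.01/0.113 + 6.69/0.276 + 3.85/0.0151 = 305.8 d.
K_eq = L / Σ(b_i/K_i) = 13.55 / 305.8 = 0.04430 m/day.
Q = K_eq · A · (Δh/L) = 0.04430 × 1130 × (7.56/13.55) = 27.93 m³/day.

27.9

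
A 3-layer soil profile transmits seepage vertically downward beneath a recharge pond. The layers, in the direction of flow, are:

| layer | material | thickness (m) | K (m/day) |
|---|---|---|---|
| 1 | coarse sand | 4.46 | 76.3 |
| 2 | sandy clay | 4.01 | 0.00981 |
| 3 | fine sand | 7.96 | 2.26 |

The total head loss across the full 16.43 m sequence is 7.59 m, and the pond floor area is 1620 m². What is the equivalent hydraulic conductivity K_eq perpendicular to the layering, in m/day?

0.0398

Flow is perpendicular to layering, so the layers act in series and the equivalent K is the thickness-weighted harmonic mean.
Total thickness L = 4.46 + 4.01 + 7.96 = 16.43 m.
Σ(b_i/K_i) = 4.46/76.3 + 4.01/0.00981 + 7.96/2.26 = 412.3 d.
K_eq = L / Σ(b_i/K_i) = 16.43 / 412.3 = 0.03985 m/day.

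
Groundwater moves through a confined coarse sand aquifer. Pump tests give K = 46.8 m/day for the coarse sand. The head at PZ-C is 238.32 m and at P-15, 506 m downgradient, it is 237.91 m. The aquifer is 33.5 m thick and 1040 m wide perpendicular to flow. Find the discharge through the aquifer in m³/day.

1320

Cross-sectional area A = 1040 × 33.5 = 34840 m².
Hydraulic gradient i = (238.32 − 237.91) / 506 = 0.41 / 506 = 0.0008103.
Darcy's law: Q = K · A · i = 46.80 × 34840 × 0.0008103 = 1321 m³/day.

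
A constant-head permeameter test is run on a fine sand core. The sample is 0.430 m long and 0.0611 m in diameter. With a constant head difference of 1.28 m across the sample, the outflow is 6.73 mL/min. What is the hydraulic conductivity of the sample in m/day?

1.11

Cross-sectional area A = π·(d/2)² = π × (0.0611/2)² = 0.002932 m².
Convert discharge: 6.73 mL/min = 1.122e-07 m³/s.
Darcy's law rearranged: K = Q·L / (A·Δh) = 1.122e-07 × 0.430 / (0.002932 × 1.28) = 1.285e-05 m/s = 1.110 m/day.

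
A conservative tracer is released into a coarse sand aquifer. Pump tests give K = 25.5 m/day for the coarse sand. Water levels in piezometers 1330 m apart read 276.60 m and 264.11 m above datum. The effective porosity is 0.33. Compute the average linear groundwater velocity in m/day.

Hydraulic gradient i = (276.60 − 264.11) / 1330 = 12.49 / 1330 = 0.009391.
Darcy flux q = K · i = 25.50 × 0.009391 = 0.2395 m/day.
Seepage velocity v = q / n_e = 0.2395 / 0.33 = 0.7257 m/day.

0.726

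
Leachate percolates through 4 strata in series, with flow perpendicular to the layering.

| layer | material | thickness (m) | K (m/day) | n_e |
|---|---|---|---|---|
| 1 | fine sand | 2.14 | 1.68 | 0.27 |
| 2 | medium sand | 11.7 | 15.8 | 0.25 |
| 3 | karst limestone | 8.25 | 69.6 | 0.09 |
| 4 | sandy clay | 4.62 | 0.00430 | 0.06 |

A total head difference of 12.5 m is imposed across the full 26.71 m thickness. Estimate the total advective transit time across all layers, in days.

389

With flow normal to the layers, continuity requires the same specific discharge q through every layer.
Σ(b_i/K_i) = 2.14/1.68 + 11.7/15.8 + 8.25/69.6 + 4.62/0.00430 = 1077 d.
q = Δh / Σ(b_i/K_i) = 12.5 / 1077 = 0.01161 m/day.
In each layer the seepage velocity is v_i = q/n_i, so the layer transit time is t_i = b_i·n_i / q:
  layer 1 (fine sand): t_1 = 2.14 × 0.27 / 0.01161 = 49.76 d
  layer 2 (medium sand): t_2 = 11.7 × 0.25 / 0.01161 = 251.9 d
  layer 3 (karst limestone): t_3 = 8.25 × 0.09 / 0.01161 = 63.95 d
  layer 4 (sandy clay): t_4 = 4.62 × 0.06 / 0.01161 = 23.87 d
Total t = Σ t_i = 389.5 days.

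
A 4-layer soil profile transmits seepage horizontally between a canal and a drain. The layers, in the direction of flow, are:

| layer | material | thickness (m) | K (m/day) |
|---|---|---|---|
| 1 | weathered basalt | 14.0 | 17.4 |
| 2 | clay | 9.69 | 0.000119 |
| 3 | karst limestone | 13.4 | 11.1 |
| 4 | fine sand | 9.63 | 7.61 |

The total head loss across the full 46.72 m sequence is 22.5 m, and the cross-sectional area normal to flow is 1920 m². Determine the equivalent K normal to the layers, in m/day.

0.000574

Flow is perpendicular to layering, so the layers act in series and the equivalent K is the thickness-weighted harmonic mean.
Total thickness L = 14.0 + 9.69 + 13.4 + 9.63 = 46.72 m.
Σ(b_i/K_i) = 14.0/17.4 + 9.69/0.000119 + 13.4/11.1 + 9.63/7.61 = 81432 d.
K_eq = L / Σ(b_i/K_i) = 46.72 / 81432 = 0.0005737 m/day.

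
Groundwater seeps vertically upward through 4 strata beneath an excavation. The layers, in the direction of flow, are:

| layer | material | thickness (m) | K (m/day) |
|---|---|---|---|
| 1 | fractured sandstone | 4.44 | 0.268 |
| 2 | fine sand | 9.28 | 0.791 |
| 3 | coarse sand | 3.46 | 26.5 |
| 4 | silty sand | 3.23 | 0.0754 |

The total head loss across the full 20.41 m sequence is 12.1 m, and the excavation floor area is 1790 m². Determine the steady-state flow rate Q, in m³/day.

304

Flow is perpendicular to layering, so the layers act in series and the equivalent K is the thickness-weighted harmonic mean.
Total thickness L = 4.44 + 9.28 + 3.46 + 3.23 = 20.41 m.
Σ(b_i/K_i) = 4.44/0.268 + 9.28/0.791 + 3.46/26.5 + 3.23/0.0754 = 71.27 d.
K_eq = L / Σ(b_i/K_i) = 20.41 / 71.27 = 0.2864 m/day.
Q = K_eq · A · (Δh/L) = 0.2864 × 1790 × (12.1/20.41) = 303.9 m³/day.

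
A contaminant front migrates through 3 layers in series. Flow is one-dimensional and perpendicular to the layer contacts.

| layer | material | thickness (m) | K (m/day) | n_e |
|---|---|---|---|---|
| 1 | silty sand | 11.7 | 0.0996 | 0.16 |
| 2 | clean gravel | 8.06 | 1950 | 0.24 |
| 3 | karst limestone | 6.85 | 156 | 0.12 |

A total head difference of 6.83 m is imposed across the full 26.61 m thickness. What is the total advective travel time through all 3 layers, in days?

79.6

With flow normal to the layers, continuity requires the same specific discharge q through every layer.
Σ(b_i/K_i) = 11.7/0.0996 + 8.06/1950 + 6.85/156 = 117.5 d.
q = Δh / Σ(b_i/K_i) = 6.83 / 117.5 = 0.05812 m/day.
In each layer the seepage velocity is v_i = q/n_i, so the layer transit time is t_i = b_i·n_i / q:
  layer 1 (silty sand): t_1 = 11.7 × 0.16 / 0.05812 = 32.21 d
  layer 2 (clean gravel): t_2 = 8.06 × 0.24 / 0.05812 = 33.28 d
  layer 3 (karst limestone): t_3 = 6.85 × 0.12 / 0.05812 = 14.14 d
Total t = Σ t_i = 79.64 days.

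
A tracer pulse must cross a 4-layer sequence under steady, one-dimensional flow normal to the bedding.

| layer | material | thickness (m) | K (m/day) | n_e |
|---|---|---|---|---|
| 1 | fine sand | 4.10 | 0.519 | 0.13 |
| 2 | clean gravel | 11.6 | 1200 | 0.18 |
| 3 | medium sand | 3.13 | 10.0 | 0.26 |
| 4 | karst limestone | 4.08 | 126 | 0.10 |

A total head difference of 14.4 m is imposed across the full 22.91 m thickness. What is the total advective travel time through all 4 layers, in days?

2.20

With flow normal to the layers, continuity requires the same specific discharge q through every layer.
Σ(b_i/K_i) = 4.10/0.519 + 11.6/1200 + 3.13/10.0 + 4.08/126 = 8.255 d.
q = Δh / Σ(b_i/K_i) = 14.4 / 8.255 = 1.744 m/day.
In each layer the seepage velocity is v_i = q/n_i, so the layer transit time is t_i = b_i·n_i / q:
  layer 1 (fine sand): t_1 = 4.10 × 0.13 / 1.744 = 0.3055 d
  layer 2 (clean gravel): t_2 = 11.6 × 0.18 / 1.744 = 1.197 d
  layer 3 (medium sand): t_3 = 3.13 × 0.26 / 1.744 = 0.4665 d
  layer 4 (karst limestone): t_4 = 4.08 × 0.10 / 1.744 = 0.2339 d
Total t = Σ t_i = 2.203 days.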